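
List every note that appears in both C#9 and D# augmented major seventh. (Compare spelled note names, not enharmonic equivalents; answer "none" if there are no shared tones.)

D#

C#9: C# E# G# B D#
D# augmented major seventh: D# F## A## C##
Common to both → D#.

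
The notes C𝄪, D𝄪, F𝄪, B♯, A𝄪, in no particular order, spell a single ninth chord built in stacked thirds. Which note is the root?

Arranged so that each adjacent pair is a third by letter name: B♯ – D𝄪 – F𝄪 – A𝄪 – C𝄪.
The bottom of that stack, B♯, is the root (this is B♯ major ninth).

B♯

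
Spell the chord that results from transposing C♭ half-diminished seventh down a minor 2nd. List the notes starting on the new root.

B-flat – D-flat – F-flat – A-flat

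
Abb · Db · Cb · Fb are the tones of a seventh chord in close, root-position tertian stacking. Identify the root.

Arranged so that each adjacent pair is a third by letter name: Db – Fb – Abb – Cb.
The bottom of that stack, Db, is the root (this is Db half-diminished seventh).

Db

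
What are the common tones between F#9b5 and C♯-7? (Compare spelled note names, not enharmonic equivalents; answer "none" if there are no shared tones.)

F#9b5: F# A# C E G#
C♯-7: C# E G# B
Common to both → E, G#.

E, G#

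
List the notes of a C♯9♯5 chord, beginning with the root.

C♯9♯5 is a dominant ninth sharp five built on C#.
- root: C#
- major 3rd: E#
- augmented 5th: G##
- minor 7th: B
- major 9th: D#

C# – E# – G## – B – D#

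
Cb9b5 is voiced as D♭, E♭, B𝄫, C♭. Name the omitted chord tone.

G𝄫

Cb9b5 = C♭, E♭, G𝄫, B𝄫, D♭. The voicing lacks the 5th (diminished 5th), G𝄫.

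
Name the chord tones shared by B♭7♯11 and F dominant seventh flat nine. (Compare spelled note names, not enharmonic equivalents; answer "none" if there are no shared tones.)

F

B♭7♯11 = Bb, D, F, Ab, E.
F dominant seventh flat nine = F, A, C, Eb, Gb.
Shared: F.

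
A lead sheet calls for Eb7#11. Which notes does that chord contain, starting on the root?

Eb, G, Bb, Db, A

Eb7#11: dominant seventh sharp eleven on Eb.
- root: Eb
- major 3rd: G
- perfect 5th: Bb
- minor 7th: Db
- augmented 11th: A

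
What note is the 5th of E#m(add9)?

E#m(add9) is built on E♯; its 5th is a perfect 5th above the root.
A fifth above E uses the letter B, and the perfect 5th above E♯ is B♯.

B♯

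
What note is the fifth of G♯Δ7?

D#

Root of G♯Δ7 = G#. The 5th is a perfect 5th: G# up a perfect 5th → D#.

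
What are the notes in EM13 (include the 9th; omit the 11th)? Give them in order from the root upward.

E G♯ B D♯ F♯ C♯

EM13 is a major thirteenth built on E.
- root: E
- major 3rd: G♯
- perfect 5th: B
- major 7th: D♯
- major 9th: F♯
- major 13th: C♯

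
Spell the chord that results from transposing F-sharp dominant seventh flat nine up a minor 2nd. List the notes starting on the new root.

G – B – D – F – A-flat

F-sharp up a minor 2nd → G. New chord: G dominant seventh flat nine.
Root: G
Major 3rd (3rd): B
Perfect 5th (5th): D
Minor 7th (7th): F
Minor 9th (9th): A-flat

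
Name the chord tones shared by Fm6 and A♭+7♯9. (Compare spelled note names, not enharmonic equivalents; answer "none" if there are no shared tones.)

Ab  C

Fm6: F Ab C D
A♭+7♯9: Ab C E Gb B
Common to both → Ab, C.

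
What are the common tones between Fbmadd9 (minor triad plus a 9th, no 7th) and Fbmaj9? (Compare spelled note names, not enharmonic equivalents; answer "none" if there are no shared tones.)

Fbmadd9: Fb Abb Cb Gb
Fbmaj9: Fb Ab Cb Eb Gb
Common to both → Fb, Cb, Gb.

Fb, Cb, Gb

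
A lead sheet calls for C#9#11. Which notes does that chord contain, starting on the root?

C# E# G# B D# F##

C#9#11: dominant ninth sharp eleven on C#.
Root: C#
Major 3rd (3rd): E#
Perfect 5th (5th): G#
Minor 7th (7th): B
Major 9th (9th): D#
Augmented 11th (11th): F##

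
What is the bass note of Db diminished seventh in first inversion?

F-flat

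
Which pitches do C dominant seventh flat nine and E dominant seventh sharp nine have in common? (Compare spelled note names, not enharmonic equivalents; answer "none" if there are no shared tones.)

C dominant seventh flat nine: C E G Bb Db
E dominant seventh sharp nine: E G# B D F##
Common to both → E.

E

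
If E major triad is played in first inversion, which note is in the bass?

G♯

E major triad in root position is E–G♯–B.
First inversion places the third in the bass, which is G♯.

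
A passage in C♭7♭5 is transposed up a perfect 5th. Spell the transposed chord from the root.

Gb – Bb – Dbb – Fb

Transposed root: Cb → Gb (perfect 5th up). So we spell Gb dominant seventh flat five:
Root: Gb
Major 3rd (3rd): Bb
Diminished 5th (5th): Dbb
Minor 7th (7th): Fb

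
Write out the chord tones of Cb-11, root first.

Cb  Ebb  Gb  Bbb  Db  Fb

Root Cb, quality minor eleventh:
Cb — root
Ebb — minor 3rd
Gb — perfect 5th
Bbb — minor 7th
Db — major 9th
Fb — perfect 11th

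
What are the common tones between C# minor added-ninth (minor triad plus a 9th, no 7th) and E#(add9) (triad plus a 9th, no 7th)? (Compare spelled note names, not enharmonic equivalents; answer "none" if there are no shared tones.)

C# minor added-ninth = C♯, E, G♯, D♯.
E#(add9) = E♯, G𝄪, B♯, F𝄪.
Shared: none.

none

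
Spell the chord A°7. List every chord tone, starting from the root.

A, C, Eb, Gb

A°7 is a diminished seventh built on A.
- root: A
- minor 3rd: C
- diminished 5th: Eb
- diminished 7th: Gb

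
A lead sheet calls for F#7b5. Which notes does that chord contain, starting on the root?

F#7b5 is a dominant seventh flat five built on F#.
F# — root
A# — major 3rd
C — diminished 5th
E — minor 7th

F# – A# – C – E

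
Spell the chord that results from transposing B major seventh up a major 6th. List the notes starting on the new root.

A major 6th up from B is G#, so the new chord is G# major seventh.
- root: G#
- major 3rd: B#
- perfect 5th: D#
- major 7th: F##

G#, B#, D#, F##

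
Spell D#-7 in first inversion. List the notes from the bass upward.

In root position, D#-7 is D#–F#–A#–C#.
First inversion puts the third (F#) in the bass.

F# – A# – C# – D#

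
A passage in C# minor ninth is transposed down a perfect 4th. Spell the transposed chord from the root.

Transposed root: C-sharp → G-sharp (perfect 4th down). So we spell G-sharp minor ninth:
Root: G-sharp
Minor 3rd (3rd): B
Perfect 5th (5th): D-sharp
Minor 7th (7th): F-sharp
Major 9th (9th): A-sharp

G-sharp – B – D-sharp – F-sharp – A-sharp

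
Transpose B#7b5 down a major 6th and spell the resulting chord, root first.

D#  F##  A  C#

B# down a major 6th → D#. New chord: D# dominant seventh flat five.
- root: D#
- major 3rd: F##
- diminished 5th: A
- minor 7th: C#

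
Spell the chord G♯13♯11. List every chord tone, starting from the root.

G♯13♯11 is a dominant thirteenth sharp eleven built on G#.
- root: G#
- major 3rd: B#
- perfect 5th: D#
- minor 7th: F#
- major 9th: A#
- augmented 11th: C##
- major 13th: E#

G#  B#  D#  F#  A#  C##  E#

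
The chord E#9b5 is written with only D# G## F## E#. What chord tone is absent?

B

The full E#9b5 chord is E#, G##, B, D#, F##.
Comparing with the voicing, the diminished 5th (5th) — B — is absent.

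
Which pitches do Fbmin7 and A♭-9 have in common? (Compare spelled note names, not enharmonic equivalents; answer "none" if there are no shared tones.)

C♭

Fbmin7 = F♭, A𝄫, C♭, E𝄫.
A♭-9 = A♭, C♭, E♭, G♭, B♭.
Shared: C♭.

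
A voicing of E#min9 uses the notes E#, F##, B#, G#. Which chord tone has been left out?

E#min9 = E#, G#, B#, D#, F##. The voicing lacks the 7th (minor 7th), D#.

D#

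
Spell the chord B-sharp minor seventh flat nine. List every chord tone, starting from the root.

B-sharp minor seventh flat nine is a minor seventh flat nine built on B-sharp.
Root: B-sharp
Minor 3rd (3rd): D-sharp
Perfect 5th (5th): F-double-sharp
Minor 7th (7th): A-sharp
Minor 9th (9th): C-sharp

B-sharp – D-sharp – F-double-sharp – A-sharp – C-sharp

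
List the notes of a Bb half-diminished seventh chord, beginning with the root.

Bb Db Fb Ab

Bb half-diminished seventh is a half-diminished seventh built on Bb.
root → Bb
3rd (minor 3rd) → Db
5th (diminished 5th) → Fb
7th (minor 7th) → Ab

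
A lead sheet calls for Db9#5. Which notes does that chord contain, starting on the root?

Root D♭, quality dominant ninth sharp five:
Root: D♭
Major 3rd (3rd): F
Augmented 5th (5th): A
Minor 7th (7th): C♭
Major 9th (9th): E♭

D♭  F  A  C♭  E♭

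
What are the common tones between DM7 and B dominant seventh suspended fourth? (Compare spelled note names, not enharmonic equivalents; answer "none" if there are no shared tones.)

DM7: D F# A C#
B dominant seventh suspended fourth: B E F# A
Common to both → F#, A.

F#  A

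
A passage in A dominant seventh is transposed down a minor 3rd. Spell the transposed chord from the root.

A down a minor 3rd → F-sharp. New chord: F-sharp dominant seventh.
- root: F-sharp
- major 3rd: A-sharp
- perfect 5th: C-sharp
- minor 7th: E

F-sharp, A-sharp, C-sharp, E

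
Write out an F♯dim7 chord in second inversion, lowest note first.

C – Eb – F# – A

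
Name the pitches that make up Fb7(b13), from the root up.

Root Fb, quality dominant seventh flat thirteen:
Root: Fb
Major 3rd (3rd): Ab
Perfect 5th (5th): Cb
Minor 7th (7th): Ebb
Minor 13th (13th): Dbb

Fb – Ab – Cb – Ebb – Dbb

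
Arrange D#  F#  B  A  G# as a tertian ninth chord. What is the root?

G#

Arranged so that each adjacent pair is a third by letter name: G# – B – D# – F# – A.
The bottom of that stack, G#, is the root (this is G# minor seventh flat nine).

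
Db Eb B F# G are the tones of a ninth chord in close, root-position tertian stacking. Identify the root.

Eb

Arranged so that each adjacent pair is a third by letter name: Eb – G – B – Db – F#.
The bottom of that stack, Eb, is the root (this is Eb dominant seventh sharp nine sharp five).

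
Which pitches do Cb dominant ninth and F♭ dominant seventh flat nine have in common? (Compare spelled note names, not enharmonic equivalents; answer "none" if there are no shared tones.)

Cb dominant ninth = C-flat, E-flat, G-flat, B-double-flat, D-flat.
F♭ dominant seventh flat nine = F-flat, A-flat, C-flat, E-double-flat, G-double-flat.
Shared: C-flat.

C-flat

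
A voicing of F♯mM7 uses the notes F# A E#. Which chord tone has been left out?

The full F♯mM7 chord is F#, A, C#, E#.
Comparing with the voicing, the perfect 5th (5th) — C# — is absent.

C#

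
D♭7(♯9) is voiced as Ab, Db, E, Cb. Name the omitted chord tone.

The full D♭7(♯9) chord is Db, F, Ab, Cb, E.
Comparing with the voicing, the major 3rd (3rd) — F — is absent.

F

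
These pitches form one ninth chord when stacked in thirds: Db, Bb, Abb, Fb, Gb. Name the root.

Gb

Stacking in thirds gives Gb – Bb – Db – Fb – Abb, so Gb is the root — Gb dominant seventh flat nine.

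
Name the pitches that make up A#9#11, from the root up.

A#  C##  E#  G#  B#  D##

A#9#11 is a dominant ninth sharp eleven built on A#.
A# — root
C## — major 3rd
E# — perfect 5th
G# — minor 7th
B# — major 9th
D## — augmented 11th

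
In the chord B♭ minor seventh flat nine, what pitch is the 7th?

A♭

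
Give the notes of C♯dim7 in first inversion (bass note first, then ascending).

C♯dim7 = C#–E–G–Bb; first inversion → third (E) lowest.

E, G, Bb, C#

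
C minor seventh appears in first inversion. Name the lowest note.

C minor seventh = C–Eb–G–Bb. First inversion → third in the bass = Eb.

Eb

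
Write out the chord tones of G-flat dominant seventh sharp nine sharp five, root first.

G-flat, B-flat, D, F-flat, A

G-flat dominant seventh sharp nine sharp five: dominant seventh sharp nine sharp five on G-flat.
G-flat — root
B-flat — major 3rd
D — augmented 5th
F-flat — minor 7th
A — augmented 9th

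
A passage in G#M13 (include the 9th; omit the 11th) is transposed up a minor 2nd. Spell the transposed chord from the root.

A minor 2nd up from G# is A, so the new chord is A major thirteenth.
Root: A
Major 3rd (3rd): C#
Perfect 5th (5th): E
Major 7th (7th): G#
Major 9th (9th): B
Major 13th (13th): F#

A, C#, E, G#, B, F#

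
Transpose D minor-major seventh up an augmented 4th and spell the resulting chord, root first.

G-sharp B D-sharp F-double-sharp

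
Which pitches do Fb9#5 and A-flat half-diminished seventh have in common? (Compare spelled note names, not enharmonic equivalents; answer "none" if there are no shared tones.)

Ab, Ebb, Gb

Fb9#5: Fb Ab C Ebb Gb
A-flat half-diminished seventh: Ab Cb Ebb Gb
Common to both → Ab, Ebb, Gb.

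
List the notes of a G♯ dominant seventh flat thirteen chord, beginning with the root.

Root G-sharp, quality dominant seventh flat thirteen:
- root: G-sharp
- major 3rd: B-sharp
- perfect 5th: D-sharp
- minor 7th: F-sharp
- minor 13th: E

G-sharp  B-sharp  D-sharp  F-sharp  E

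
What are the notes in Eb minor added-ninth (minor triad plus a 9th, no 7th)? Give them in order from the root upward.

E-flat  G-flat  B-flat  F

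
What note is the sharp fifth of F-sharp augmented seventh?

Root of F-sharp augmented seventh = F#. The 5th is an augmented 5th: F# up an augmented 5th → C##.

C##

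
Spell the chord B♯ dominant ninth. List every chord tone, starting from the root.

Root B-sharp, quality dominant ninth:
Root: B-sharp
Major 3rd (3rd): D-double-sharp
Perfect 5th (5th): F-double-sharp
Minor 7th (7th): A-sharp
Major 9th (9th): C-double-sharp

B-sharp D-double-sharp F-double-sharp A-sharp C-double-sharp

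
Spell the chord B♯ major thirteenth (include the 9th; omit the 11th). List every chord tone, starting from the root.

B♯ major thirteenth is a major thirteenth built on B#.
B# — root
D## — major 3rd
F## — perfect 5th
A## — major 7th
C## — major 9th
G## — major 13th

B# – D## – F## – A## – C## – G##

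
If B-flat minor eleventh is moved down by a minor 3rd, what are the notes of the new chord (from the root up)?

G – B-flat – D – F – A – C

B-flat down a minor 3rd → G. New chord: G minor eleventh.
root → G
3rd (minor 3rd) → B-flat
5th (perfect 5th) → D
7th (minor 7th) → F
9th (major 9th) → A
11th (perfect 11th) → C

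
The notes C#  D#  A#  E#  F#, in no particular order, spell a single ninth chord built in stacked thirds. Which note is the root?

D#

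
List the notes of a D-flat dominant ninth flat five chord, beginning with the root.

D-flat, F, A-double-flat, C-flat, E-flat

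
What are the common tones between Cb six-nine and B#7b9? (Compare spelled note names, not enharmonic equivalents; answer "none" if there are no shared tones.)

none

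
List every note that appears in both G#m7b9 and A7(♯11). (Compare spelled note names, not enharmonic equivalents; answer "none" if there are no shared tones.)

D♯, A

G#m7b9 = G♯, B, D♯, F♯, A.
A7(♯11) = A, C♯, E, G, D♯.
Shared: D♯, A.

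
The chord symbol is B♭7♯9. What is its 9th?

C#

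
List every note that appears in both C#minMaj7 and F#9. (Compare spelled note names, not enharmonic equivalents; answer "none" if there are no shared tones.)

C#minMaj7: C# E G# B#
F#9: F# A# C# E G#
Common to both → C#, E, G#.

C#, E, G#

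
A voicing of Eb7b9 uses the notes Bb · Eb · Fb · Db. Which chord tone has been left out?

G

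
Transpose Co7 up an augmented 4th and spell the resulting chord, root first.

F#, A, C, Eb

Transposed root: C → F# (augmented 4th up). So we spell F# diminished seventh:
- root: F#
- minor 3rd: A
- diminished 5th: C
- diminished 7th: Eb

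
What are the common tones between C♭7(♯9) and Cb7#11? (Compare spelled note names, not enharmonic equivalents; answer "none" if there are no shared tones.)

Cb  Eb  Gb  Bbb

C♭7(♯9): Cb Eb Gb Bbb D
Cb7#11: Cb Eb Gb Bbb F
Common to both → Cb, Eb, Gb, Bbb.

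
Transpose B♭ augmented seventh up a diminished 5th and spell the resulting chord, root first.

Fb – Ab – C – Ebb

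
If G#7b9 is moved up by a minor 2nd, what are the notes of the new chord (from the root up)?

A C# E G Bb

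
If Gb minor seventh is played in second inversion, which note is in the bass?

D-flat

Gb minor seventh in root position is G-flat–B-double-flat–D-flat–F-flat.
Second inversion places the fifth in the bass, which is D-flat.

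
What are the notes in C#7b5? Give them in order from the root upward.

C#, E#, G, B

C#7b5 is a dominant seventh flat five built on C#.
- root: C#
- major 3rd: E#
- diminished 5th: G
- minor 7th: B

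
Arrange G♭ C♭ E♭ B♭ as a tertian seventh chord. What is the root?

C♭

Stacking in thirds gives C♭ – E♭ – G♭ – B♭, so C♭ is the root — C♭ major seventh.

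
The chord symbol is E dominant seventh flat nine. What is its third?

Root of E dominant seventh flat nine = E. The 3rd is a major 3rd: E up a major 3rd → G#.

G#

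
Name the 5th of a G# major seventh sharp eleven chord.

Root of G# major seventh sharp eleven = G-sharp. The 5th is a perfect 5th: G-sharp up a perfect 5th → D-sharp.

D-sharp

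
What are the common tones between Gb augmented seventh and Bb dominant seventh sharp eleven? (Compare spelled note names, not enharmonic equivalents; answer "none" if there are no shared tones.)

B-flat, D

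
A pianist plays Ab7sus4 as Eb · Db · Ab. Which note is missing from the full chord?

Ab7sus4 = Ab, Db, Eb, Gb. The voicing lacks the 7th (minor 7th), Gb.

Gb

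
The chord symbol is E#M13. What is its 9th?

F##

Root of E#M13 = E#. The 9th is a major 9th: E# up a major 9th → F##.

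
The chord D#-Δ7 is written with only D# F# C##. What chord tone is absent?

D#-Δ7 = D#, F#, A#, C##. The voicing lacks the 5th (perfect 5th), A#.

A#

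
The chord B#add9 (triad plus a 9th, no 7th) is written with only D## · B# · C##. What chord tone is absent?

B#add9 = B#, D##, F##, C##. The voicing lacks the 5th (perfect 5th), F##.

F##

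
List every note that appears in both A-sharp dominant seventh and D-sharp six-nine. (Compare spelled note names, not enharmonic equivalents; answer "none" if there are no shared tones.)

A-sharp, E-sharp

A-sharp dominant seventh: A-sharp C-double-sharp E-sharp G-sharp
D-sharp six-nine: D-sharp F-double-sharp A-sharp B-sharp E-sharp
Common to both → A-sharp, E-sharp.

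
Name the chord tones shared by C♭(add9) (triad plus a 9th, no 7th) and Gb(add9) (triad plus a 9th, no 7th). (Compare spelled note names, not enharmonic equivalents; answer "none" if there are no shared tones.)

Gb Db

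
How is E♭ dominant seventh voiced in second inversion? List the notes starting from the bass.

B-flat D-flat E-flat G

In root position, E♭ dominant seventh is E-flat–G–B-flat–D-flat.
Second inversion puts the fifth (B-flat) in the bass.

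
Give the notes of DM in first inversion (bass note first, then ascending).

F#, A, D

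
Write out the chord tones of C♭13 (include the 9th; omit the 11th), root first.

C♭13: dominant thirteenth on Cb.
Root: Cb
Major 3rd (3rd): Eb
Perfect 5th (5th): Gb
Minor 7th (7th): Bbb
Major 9th (9th): Db
Major 13th (13th): Ab

Cb, Eb, Gb, Bbb, Db, Ab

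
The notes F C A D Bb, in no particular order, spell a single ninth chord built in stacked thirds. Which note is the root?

Bb

Arranged so that each adjacent pair is a third by letter name: Bb – D – F – A – C.
The bottom of that stack, Bb, is the root (this is Bb major ninth).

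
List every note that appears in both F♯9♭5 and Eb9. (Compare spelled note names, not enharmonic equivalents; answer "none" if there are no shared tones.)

F♯9♭5: F# A# C E G#
Eb9: Eb G Bb Db F
Common to both → none.

none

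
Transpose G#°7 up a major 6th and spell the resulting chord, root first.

E#  G#  B  D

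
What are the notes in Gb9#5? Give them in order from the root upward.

Gb9#5 is a dominant ninth sharp five built on Gb.
Root: Gb
Major 3rd (3rd): Bb
Augmented 5th (5th): D
Minor 7th (7th): Fb
Major 9th (9th): Ab

Gb – Bb – D – Fb – Ab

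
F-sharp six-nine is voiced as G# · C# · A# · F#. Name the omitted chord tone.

D#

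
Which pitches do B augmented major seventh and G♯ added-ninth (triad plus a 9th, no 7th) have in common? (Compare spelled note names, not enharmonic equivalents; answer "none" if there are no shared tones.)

D-sharp, A-sharp

B augmented major seventh: B D-sharp F-double-sharp A-sharp
G♯ added-ninth: G-sharp B-sharp D-sharp A-sharp
Common to both → D-sharp, A-sharp.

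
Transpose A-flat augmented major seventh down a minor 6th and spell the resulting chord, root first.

C, E, G-sharp, B

A minor 6th down from A-flat is C, so the new chord is C augmented major seventh.
root → C
3rd (major 3rd) → E
5th (augmented 5th) → G-sharp
7th (major 7th) → B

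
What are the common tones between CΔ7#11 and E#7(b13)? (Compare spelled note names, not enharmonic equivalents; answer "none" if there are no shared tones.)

CΔ7#11: C E G B F♯
E#7(b13): E♯ G𝄪 B♯ D♯ C♯
Common to both → none.

none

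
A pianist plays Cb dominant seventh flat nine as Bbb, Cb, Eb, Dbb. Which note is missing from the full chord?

Cb dominant seventh flat nine = Cb, Eb, Gb, Bbb, Dbb. The voicing lacks the 5th (perfect 5th), Gb.

Gb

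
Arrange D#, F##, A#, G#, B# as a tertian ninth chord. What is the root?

Arranged so that each adjacent pair is a third by letter name: G# – B# – D# – F## – A#.
The bottom of that stack, G#, is the root (this is G# major ninth).

G#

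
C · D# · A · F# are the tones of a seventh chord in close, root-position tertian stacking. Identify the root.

D#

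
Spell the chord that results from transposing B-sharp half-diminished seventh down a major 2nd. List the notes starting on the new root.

A# – C# – E – G#

B# down a major 2nd → A#. New chord: A# half-diminished seventh.
Root: A#
Minor 3rd (3rd): C#
Diminished 5th (5th): E
Minor 7th (7th): G#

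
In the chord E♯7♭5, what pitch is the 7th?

E♯7♭5 is built on E♯; its 7th is a minor 7th above the root.
A seventh above E uses the letter D, and the minor 7th above E♯ is D♯.

D♯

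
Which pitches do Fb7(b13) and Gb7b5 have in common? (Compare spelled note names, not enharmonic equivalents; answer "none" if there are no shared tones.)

Fb, Dbb

Fb7(b13): Fb Ab Cb Ebb Dbb
Gb7b5: Gb Bb Dbb Fb
Common to both → Fb, Dbb.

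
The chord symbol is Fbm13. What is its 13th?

Db

Root of Fbm13 = Fb. The 13th is a major 13th: Fb up a major 13th → Db.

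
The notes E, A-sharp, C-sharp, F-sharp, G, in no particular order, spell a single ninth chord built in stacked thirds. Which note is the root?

Stacking in thirds gives F-sharp – A-sharp – C-sharp – E – G, so F-sharp is the root — F-sharp dominant seventh flat nine.

F-sharp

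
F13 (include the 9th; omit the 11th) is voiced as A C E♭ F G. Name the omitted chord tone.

D

The full F13 chord is F, A, C, E♭, G, D.
Comparing with the voicing, the major 13th (13th) — D — is absent.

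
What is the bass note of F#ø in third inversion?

F#ø in root position is F#–A–C–E.
Third inversion places the seventh in the bass, which is E.

E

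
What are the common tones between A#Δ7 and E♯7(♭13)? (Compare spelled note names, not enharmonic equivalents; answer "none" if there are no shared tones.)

E#, G##

A#Δ7: A# C## E# G##
E♯7(♭13): E# G## B# D# C#
Common to both → E#, G##.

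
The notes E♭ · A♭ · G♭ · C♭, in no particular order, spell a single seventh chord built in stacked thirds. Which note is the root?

Stacking in thirds gives A♭ – C♭ – E♭ – G♭, so A♭ is the root — A♭ minor seventh.

A♭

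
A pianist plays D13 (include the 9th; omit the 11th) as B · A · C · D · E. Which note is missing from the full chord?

D13 = D, F#, A, C, E, B. The voicing lacks the 3rd (major 3rd), F#.

F#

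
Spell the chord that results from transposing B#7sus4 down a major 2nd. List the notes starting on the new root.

A# D# E# G#

B# down a major 2nd → A#. New chord: A# dominant seventh suspended fourth.
- root: A#
- perfect 4th: D#
- perfect 5th: E#
- minor 7th: G#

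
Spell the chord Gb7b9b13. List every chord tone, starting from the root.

Root Gb, quality dominant seventh flat nine flat thirteen:
- root: Gb
- major 3rd: Bb
- perfect 5th: Db
- minor 7th: Fb
- minor 9th: Abb
- minor 13th: Ebb

Gb  Bb  Db  Fb  Abb  Ebb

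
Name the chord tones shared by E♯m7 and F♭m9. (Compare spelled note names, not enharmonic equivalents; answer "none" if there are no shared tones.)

none

E♯m7 = E#, G#, B#, D#.
F♭m9 = Fb, Abb, Cb, Ebb, Gb.
Shared: none.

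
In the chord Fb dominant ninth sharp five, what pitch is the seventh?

Fb dominant ninth sharp five is built on F-flat; its 7th is a minor 7th above the root.
A seventh above F uses the letter E, and the minor 7th above F-flat is E-double-flat.

E-double-flat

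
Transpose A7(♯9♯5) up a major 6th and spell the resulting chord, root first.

F♯, A♯, C𝄪, E, G𝄪

A major 6th up from A is F♯, so the new chord is F♯ dominant seventh sharp nine sharp five.
Root: F♯
Major 3rd (3rd): A♯
Augmented 5th (5th): C𝄪
Minor 7th (7th): E
Augmented 9th (9th): G𝄪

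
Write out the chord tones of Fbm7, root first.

Fbm7 is a minor seventh built on Fb.
Root: Fb
Minor 3rd (3rd): Abb
Perfect 5th (5th): Cb
Minor 7th (7th): Ebb

Fb, Abb, Cb, Ebb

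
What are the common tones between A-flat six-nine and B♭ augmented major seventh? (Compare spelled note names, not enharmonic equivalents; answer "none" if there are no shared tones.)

B-flat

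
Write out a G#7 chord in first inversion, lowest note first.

In root position, G#7 is G#–B#–D#–F#.
First inversion puts the third (B#) in the bass.

B#, D#, F#, G#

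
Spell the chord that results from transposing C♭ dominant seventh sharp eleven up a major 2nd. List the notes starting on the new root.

Db F Ab Cb G

A major 2nd up from Cb is Db, so the new chord is Db dominant seventh sharp eleven.
Root: Db
Major 3rd (3rd): F
Perfect 5th (5th): Ab
Minor 7th (7th): Cb
Augmented 11th (11th): G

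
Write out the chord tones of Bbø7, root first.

Root Bb, quality half-diminished seventh:
root → Bb
3rd (minor 3rd) → Db
5th (diminished 5th) → Fb
7th (minor 7th) → Ab

Bb, Db, Fb, Ab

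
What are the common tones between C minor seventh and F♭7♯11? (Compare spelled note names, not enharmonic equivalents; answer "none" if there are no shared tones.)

Bb

C minor seventh = C, Eb, G, Bb.
F♭7♯11 = Fb, Ab, Cb, Ebb, Bb.
Shared: Bb.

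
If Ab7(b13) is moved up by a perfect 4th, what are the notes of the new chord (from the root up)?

D♭  F  A♭  C♭  B𝄫

A perfect 4th up from A♭ is D♭, so the new chord is D♭ dominant seventh flat thirteen.
D♭ — root
F — major 3rd
A♭ — perfect 5th
C♭ — minor 7th
B𝄫 — minor 13th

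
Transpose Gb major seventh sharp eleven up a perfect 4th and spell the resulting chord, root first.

C-flat, E-flat, G-flat, B-flat, F

A perfect 4th up from G-flat is C-flat, so the new chord is C-flat major seventh sharp eleven.
C-flat — root
E-flat — major 3rd
G-flat — perfect 5th
B-flat — major 7th
F — augmented 11th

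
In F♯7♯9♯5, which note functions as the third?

F♯7♯9♯5 is built on F♯; its 3rd is a major 3rd above the root.
A third above F uses the letter A, and the major 3rd above F♯ is A♯.

A♯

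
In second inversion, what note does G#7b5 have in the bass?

D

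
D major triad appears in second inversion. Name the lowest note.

D major triad in root position is D–F#–A.
Second inversion places the fifth in the bass, which is A.

A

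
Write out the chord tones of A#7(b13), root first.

A♯  C𝄪  E♯  G♯  F♯

Root A♯, quality dominant seventh flat thirteen:
- root: A♯
- major 3rd: C𝄪
- perfect 5th: E♯
- minor 7th: G♯
- minor 13th: F♯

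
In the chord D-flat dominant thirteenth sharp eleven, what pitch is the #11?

G

Root of D-flat dominant thirteenth sharp eleven = Db. The 11th is an augmented 11th: Db up an augmented 11th → G.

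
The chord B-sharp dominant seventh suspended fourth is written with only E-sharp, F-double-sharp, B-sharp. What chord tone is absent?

The full B-sharp dominant seventh suspended fourth chord is B-sharp, E-sharp, F-double-sharp, A-sharp.
Comparing with the voicing, the minor 7th (7th) — A-sharp — is absent.

A-sharp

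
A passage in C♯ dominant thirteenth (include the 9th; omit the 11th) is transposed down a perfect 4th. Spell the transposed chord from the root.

G# – B# – D# – F# – A# – E#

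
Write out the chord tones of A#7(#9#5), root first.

A#7(#9#5) is a dominant seventh sharp nine sharp five built on A#.
- root: A#
- major 3rd: C##
- augmented 5th: E##
- minor 7th: G#
- augmented 9th: B##

A#, C##, E##, G#, B##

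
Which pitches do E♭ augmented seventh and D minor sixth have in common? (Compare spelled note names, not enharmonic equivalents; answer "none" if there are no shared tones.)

B

E♭ augmented seventh: E♭ G B D♭
D minor sixth: D F A B
Common to both → B.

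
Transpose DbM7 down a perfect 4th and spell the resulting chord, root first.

A perfect 4th down from Db is Ab, so the new chord is Ab major seventh.
- root: Ab
- major 3rd: C
- perfect 5th: Eb
- major 7th: G

Ab, C, Eb, G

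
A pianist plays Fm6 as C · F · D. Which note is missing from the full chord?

Ab

The full Fm6 chord is F, Ab, C, D.
Comparing with the voicing, the minor 3rd (3rd) — Ab — is absent.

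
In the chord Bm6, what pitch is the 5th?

F#

Bm6 is built on B; its 5th is a perfect 5th above the root.
A fifth above B uses the letter F, and the perfect 5th above B is F#.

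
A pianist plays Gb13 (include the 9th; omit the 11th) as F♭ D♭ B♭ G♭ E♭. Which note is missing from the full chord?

A♭

The full Gb13 chord is G♭, B♭, D♭, F♭, A♭, E♭.
Comparing with the voicing, the major 9th (9th) — A♭ — is absent.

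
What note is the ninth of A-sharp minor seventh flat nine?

B

A-sharp minor seventh flat nine is built on A#; its 9th is a minor 9th above the root.
A second above A uses the letter B, and the minor 9th above A# is B.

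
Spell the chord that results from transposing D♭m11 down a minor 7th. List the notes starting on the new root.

Eb  Gb  Bb  Db  F  Ab

A minor 7th down from Db is Eb, so the new chord is Eb minor eleventh.
Eb — root
Gb — minor 3rd
Bb — perfect 5th
Db — minor 7th
F — major 9th
Ab — perfect 11th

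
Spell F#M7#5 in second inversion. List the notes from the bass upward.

C##, E#, F#, A#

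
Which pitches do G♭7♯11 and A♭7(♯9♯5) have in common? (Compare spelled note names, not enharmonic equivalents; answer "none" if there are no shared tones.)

G♭7♯11: Gb Bb Db Fb C
A♭7(♯9♯5): Ab C E Gb B
Common to both → Gb, C.

Gb C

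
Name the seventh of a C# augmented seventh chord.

Root of C# augmented seventh = C-sharp. The 7th is a minor 7th: C-sharp up a minor 7th → B.

B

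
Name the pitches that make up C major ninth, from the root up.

C major ninth is a major ninth built on C.
C — root
E — major 3rd
G — perfect 5th
B — major 7th
D — major 9th

C, E, G, B, D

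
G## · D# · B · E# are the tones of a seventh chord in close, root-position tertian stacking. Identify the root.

Arranged so that each adjacent pair is a third by letter name: E# – G## – B – D#.
The bottom of that stack, E#, is the root (this is E# dominant seventh flat five).

E#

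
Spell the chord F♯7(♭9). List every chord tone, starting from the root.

F# A# C# E G

F♯7(♭9): dominant seventh flat nine on F#.
F# — root
A# — major 3rd
C# — perfect 5th
E — minor 7th
G — minor 9th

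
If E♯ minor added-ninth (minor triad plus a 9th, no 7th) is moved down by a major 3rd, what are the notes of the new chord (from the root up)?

C-sharp E G-sharp D-sharp

A major 3rd down from E-sharp is C-sharp, so the new chord is C-sharp minor added-ninth.
- root: C-sharp
- minor 3rd: E
- perfect 5th: G-sharp
- major 9th: D-sharp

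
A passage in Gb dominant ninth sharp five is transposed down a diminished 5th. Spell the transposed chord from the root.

C, E, G-sharp, B-flat, D

G-flat down a diminished 5th → C. New chord: C dominant ninth sharp five.
C — root
E — major 3rd
G-sharp — augmented 5th
B-flat — minor 7th
D — major 9th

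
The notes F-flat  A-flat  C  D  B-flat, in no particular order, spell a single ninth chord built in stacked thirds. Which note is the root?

B-flat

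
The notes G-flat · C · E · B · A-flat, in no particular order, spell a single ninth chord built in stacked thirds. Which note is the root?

A-flat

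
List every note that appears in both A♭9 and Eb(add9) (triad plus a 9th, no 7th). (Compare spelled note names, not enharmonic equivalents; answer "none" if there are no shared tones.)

A♭9 = A♭, C, E♭, G♭, B♭.
Eb(add9) = E♭, G, B♭, F.
Shared: E♭, B♭.

E♭, B♭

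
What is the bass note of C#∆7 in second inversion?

G#

C#∆7 = C#–E#–G#–B#. Second inversion → fifth in the bass = G#.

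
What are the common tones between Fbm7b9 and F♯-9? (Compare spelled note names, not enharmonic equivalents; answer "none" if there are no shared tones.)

none

Fbm7b9: Fb Abb Cb Ebb Gbb
F♯-9: F# A C# E G#
Common to both → none.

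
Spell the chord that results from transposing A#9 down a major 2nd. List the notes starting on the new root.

G♯ B♯ D♯ F♯ A♯

A major 2nd down from A♯ is G♯, so the new chord is G♯ dominant ninth.
G♯ — root
B♯ — major 3rd
D♯ — perfect 5th
F♯ — minor 7th
A♯ — major 9th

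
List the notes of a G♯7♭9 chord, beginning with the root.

Root G#, quality dominant seventh flat nine:
G# — root
B# — major 3rd
D# — perfect 5th
F# — minor 7th
A — minor 9th

G# B# D# F# A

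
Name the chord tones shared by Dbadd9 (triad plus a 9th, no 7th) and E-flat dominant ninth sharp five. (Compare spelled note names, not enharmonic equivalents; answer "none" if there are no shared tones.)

Dbadd9 = Db, F, Ab, Eb.
E-flat dominant ninth sharp five = Eb, G, B, Db, F.
Shared: Db, F, Eb.

Db F Eb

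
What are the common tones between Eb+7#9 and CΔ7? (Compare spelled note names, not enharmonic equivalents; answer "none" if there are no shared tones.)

Eb+7#9: Eb G B Db F#
CΔ7: C E G B
Common to both → G, B.

G, B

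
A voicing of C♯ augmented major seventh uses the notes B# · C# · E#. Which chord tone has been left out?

G##

The full C♯ augmented major seventh chord is C#, E#, G##, B#.
Comparing with the voicing, the augmented 5th (5th) — G## — is absent.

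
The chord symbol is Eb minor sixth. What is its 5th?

Bb

Root of Eb minor sixth = Eb. The 5th is a perfect 5th: Eb up a perfect 5th → Bb.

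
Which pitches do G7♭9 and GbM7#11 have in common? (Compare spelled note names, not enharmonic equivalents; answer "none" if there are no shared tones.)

G7♭9: G B D F Ab
GbM7#11: Gb Bb Db F C
Common to both → F.

F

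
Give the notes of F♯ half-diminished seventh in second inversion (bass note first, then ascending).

C, E, F-sharp, A

In root position, F♯ half-diminished seventh is F-sharp–A–C–E.
Second inversion puts the fifth (C) in the bass.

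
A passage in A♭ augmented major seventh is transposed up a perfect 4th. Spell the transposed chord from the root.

A-flat up a perfect 4th → D-flat. New chord: D-flat augmented major seventh.
Root: D-flat
Major 3rd (3rd): F
Augmented 5th (5th): A
Major 7th (7th): C

D-flat – F – A – C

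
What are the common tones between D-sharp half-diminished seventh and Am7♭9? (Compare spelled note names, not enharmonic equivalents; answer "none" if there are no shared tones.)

A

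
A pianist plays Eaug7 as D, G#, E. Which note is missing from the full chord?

B#

Eaug7 = E, G#, B#, D. The voicing lacks the 5th (augmented 5th), B#.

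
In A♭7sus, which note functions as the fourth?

Root of A♭7sus = Ab. The 4th is a perfect 4th: Ab up a perfect 4th → Db.

Db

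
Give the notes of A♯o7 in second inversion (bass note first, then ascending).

E – G – A# – C#

A♯o7 = A#–C#–E–G; second inversion → fifth (E) lowest.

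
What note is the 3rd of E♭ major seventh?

E♭ major seventh is built on E♭; its 3rd is a major 3rd above the root.
A third above E uses the letter G, and the major 3rd above E♭ is G.

G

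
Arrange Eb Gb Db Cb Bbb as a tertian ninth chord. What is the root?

Stacking in thirds gives Cb – Eb – Gb – Bbb – Db, so Cb is the root — Cb dominant ninth.

Cb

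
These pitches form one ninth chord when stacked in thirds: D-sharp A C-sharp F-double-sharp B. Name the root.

B

Stacking in thirds gives B – D-sharp – F-double-sharp – A – C-sharp, so B is the root — B dominant ninth sharp five.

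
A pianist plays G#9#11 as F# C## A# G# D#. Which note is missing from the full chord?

B#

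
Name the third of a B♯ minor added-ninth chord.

B♯ minor added-ninth is built on B♯; its 3rd is a minor 3rd above the root.
A third above B uses the letter D, and the minor 3rd above B♯ is D♯.

D♯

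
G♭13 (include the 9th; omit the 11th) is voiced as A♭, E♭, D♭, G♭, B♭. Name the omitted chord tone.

F♭

The full G♭13 chord is G♭, B♭, D♭, F♭, A♭, E♭.
Comparing with the voicing, the minor 7th (7th) — F♭ — is absent.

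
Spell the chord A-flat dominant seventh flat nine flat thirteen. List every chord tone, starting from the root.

A-flat dominant seventh flat nine flat thirteen: dominant seventh flat nine flat thirteen on A-flat.
root → A-flat
3rd (major 3rd) → C
5th (perfect 5th) → E-flat
7th (minor 7th) → G-flat
9th (minor 9th) → B-double-flat
13th (minor 13th) → F-flat

A-flat, C, E-flat, G-flat, B-double-flat, F-flat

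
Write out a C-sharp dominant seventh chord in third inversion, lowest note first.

B, C#, E#, G#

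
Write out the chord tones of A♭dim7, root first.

A♭  C♭  E𝄫  G𝄫

A♭dim7: diminished seventh on A♭.
Root: A♭
Minor 3rd (3rd): C♭
Diminished 5th (5th): E𝄫
Diminished 7th (7th): G𝄫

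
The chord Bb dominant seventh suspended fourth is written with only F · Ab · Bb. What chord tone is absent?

Eb

Bb dominant seventh suspended fourth = Bb, Eb, F, Ab. The voicing lacks the 4th (perfect 4th), Eb.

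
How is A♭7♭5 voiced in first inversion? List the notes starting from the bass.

C – Ebb – Gb – Ab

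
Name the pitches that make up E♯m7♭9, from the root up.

E#, G#, B#, D#, F#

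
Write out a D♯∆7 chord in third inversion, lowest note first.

D♯∆7 = D♯–F𝄪–A♯–C𝄪; third inversion → seventh (C𝄪) lowest.

C𝄪, D♯, F𝄪, A♯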